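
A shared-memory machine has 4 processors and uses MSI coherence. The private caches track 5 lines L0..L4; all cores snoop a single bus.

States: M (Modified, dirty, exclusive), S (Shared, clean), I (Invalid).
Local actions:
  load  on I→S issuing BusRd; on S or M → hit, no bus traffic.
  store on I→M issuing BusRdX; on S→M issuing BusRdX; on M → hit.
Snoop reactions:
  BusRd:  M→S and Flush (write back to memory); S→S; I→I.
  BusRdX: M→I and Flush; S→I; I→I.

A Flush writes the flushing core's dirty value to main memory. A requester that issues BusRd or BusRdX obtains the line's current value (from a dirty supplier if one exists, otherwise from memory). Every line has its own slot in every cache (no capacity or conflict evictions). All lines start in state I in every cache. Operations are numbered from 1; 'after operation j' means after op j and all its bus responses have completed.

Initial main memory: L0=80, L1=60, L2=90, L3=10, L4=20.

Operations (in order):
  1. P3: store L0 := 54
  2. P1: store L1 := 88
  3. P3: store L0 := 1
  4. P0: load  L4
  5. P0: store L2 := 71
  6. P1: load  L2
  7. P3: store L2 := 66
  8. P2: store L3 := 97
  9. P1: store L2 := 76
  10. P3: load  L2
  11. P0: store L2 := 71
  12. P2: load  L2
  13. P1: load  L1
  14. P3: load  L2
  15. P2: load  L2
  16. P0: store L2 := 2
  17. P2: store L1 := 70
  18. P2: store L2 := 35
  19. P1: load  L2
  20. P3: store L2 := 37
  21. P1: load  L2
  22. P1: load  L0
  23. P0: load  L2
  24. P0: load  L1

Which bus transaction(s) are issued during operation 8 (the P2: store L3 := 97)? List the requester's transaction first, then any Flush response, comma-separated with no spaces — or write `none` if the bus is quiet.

1. P3: store L0 := 54  bus=[BusRdX]  L0: P0=I P1=I P2=I P3=M  mem[L0]=80
2. P1: store L1 := 88  bus=[BusRdX]  L1: P0=I P1=M P2=I P3=I  mem[L1]=60
3. P3: store L0 := 1  bus=[-]  L0: P0=I P1=I P2=I P3=M  mem[L0]=80
4. P0: load  L4  bus=[BusRd]  L4: P0=S P1=I P2=I P3=I  mem[L4]=20
5. P0: store L2 := 71  bus=[BusRdX]  L2: P0=M P1=I P2=I P3=I  mem[L2]=90
6. P1: load  L2  bus=[BusRd,Flush]  L2: P0=S P1=S P2=I P3=I  mem[L2]=71
7. P3: store L2 := 66  bus=[BusRdX]  L2: P0=I P1=I P2=I P3=M  mem[L2]=71
8. P2: store L3 := 97  bus=[BusRdX]  L3: P0=I P1=I P2=M P3=I  mem[L3]=10
9. P1: store L2 := 76  bus=[BusRdX,Flush]  L2: P0=I P1=M P2=I P3=I  mem[L2]=66
10. P3: load  L2  bus=[BusRd,Flush]  L2: P0=I P1=S P2=I P3=S  mem[L2]=76
11. P0: store L2 := 71  bus=[BusRdX]  L2: P0=M P1=I P2=I P3=I  mem[L2]=76
12. P2: load  L2  bus=[BusRd,Flush]  L2: P0=S P1=I P2=S P3=I  mem[L2]=71
13. P1: load  L1  bus=[-]  L1: P0=I P1=M P2=I P3=I  mem[L1]=60
14. P3: load  L2  bus=[BusRd]  L2: P0=S P1=I P2=S P3=S  mem[L2]=71
15. P2: load  L2  bus=[-]  L2: P0=S P1=I P2=S P3=S  mem[L2]=71
16. P0: store L2 := 2  bus=[BusRdX]  L2: P0=M P1=I P2=I P3=I  mem[L2]=71
17. P2: store L1 := 70  bus=[BusRdX,Flush]  L1: P0=I P1=I P2=M P3=I  mem[L1]=88
18. P2: store L2 := 35  bus=[BusRdX,Flush]  L2: P0=I P1=I P2=M P3=I  mem[L2]=2
19. P1: load  L2  bus=[BusRd,Flush]  L2: P0=I P1=S P2=S P3=I  mem[L2]=35
20. P3: store L2 := 37  bus=[BusRdX]  L2: P0=I P1=I P2=I P3=M  mem[L2]=35
21. P1: load  L2  bus=[BusRd,Flush]  L2: P0=I P1=S P2=I P3=S  mem[L2]=37
22. P1: load  L0  bus=[BusRd,Flush]  L0: P0=I P1=S P2=I P3=S  mem[L0]=1
23. P0: load  L2  bus=[BusRd]  L2: P0=S P1=S P2=I P3=S  mem[L2]=37
24. P0: load  L1  bus=[BusRd,Flush]  L1: P0=S P1=I P2=S P3=I  mem[L1]=70

bus = BusRdX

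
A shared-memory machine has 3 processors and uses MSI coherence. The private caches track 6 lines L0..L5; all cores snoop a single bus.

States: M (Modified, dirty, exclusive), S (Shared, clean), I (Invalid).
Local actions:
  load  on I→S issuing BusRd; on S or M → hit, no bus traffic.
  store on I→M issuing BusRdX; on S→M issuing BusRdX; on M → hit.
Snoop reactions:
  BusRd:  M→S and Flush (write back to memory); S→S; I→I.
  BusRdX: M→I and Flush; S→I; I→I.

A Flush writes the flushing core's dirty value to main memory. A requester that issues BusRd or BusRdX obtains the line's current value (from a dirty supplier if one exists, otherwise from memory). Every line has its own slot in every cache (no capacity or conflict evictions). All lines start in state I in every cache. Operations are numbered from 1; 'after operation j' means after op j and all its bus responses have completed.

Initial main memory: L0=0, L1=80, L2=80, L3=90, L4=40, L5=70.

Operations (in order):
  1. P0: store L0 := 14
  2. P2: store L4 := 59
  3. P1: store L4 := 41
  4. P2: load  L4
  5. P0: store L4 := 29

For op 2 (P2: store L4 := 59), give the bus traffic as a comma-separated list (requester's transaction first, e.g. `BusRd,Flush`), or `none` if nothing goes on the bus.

step 1: P0: store L0 := 14  ⟶  MII  (L0)  txn=BusRdX  M[L0]=0
step 2: P2: store L4 := 59  ⟶  IIM  (L4)  txn=BusRdX  M[L4]=40
step 3: P1: store L4 := 41  ⟶  IMI  (L4)  txn=BusRdX+Flush  M[L4]=59
step 4: P2: load  L4  ⟶  ISS  (L4)  txn=BusRd+Flush  M[L4]=41
step 5: P0: store L4 := 29  ⟶  MII  (L4)  txn=BusRdX  M[L4]=41

bus = BusRdX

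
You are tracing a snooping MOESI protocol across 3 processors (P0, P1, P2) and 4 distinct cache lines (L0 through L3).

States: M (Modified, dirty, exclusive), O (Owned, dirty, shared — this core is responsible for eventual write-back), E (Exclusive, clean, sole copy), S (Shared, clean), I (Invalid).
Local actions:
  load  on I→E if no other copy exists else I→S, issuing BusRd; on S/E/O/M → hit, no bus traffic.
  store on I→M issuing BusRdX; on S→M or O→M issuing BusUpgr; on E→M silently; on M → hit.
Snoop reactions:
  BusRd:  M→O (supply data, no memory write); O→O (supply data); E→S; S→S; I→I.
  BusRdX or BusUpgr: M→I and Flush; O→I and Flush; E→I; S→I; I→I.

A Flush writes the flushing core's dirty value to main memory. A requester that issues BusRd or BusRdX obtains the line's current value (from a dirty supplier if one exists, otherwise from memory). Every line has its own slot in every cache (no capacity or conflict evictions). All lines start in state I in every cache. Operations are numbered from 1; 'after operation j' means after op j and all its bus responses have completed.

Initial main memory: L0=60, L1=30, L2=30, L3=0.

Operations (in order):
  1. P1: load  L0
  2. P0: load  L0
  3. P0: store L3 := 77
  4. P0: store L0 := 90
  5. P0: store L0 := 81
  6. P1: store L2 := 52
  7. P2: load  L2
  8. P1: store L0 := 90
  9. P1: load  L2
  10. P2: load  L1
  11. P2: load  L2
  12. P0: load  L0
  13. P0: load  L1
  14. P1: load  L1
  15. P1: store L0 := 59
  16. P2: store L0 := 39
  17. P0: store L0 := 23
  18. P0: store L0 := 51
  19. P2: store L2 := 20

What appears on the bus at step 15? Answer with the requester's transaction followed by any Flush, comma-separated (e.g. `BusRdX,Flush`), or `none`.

bus = BusUpgr

step 1: P1: load  L0  ⟶  IEI  (L0)  txn=BusRd  M[L0]=60
step 2: P0: load  L0  ⟶  SSI  (L0)  txn=BusRd  M[L0]=60
step 3: P0: store L3 := 77  ⟶  MII  (L3)  txn=BusRdX  M[L3]=0
step 4: P0: store L0 := 90  ⟶  MII  (L0)  txn=BusUpgr  M[L0]=60
step 5: P0: store L0 := 81  ⟶  MII  (L0)  txn=∅  M[L0]=60
step 6: P1: store L2 := 52  ⟶  IMI  (L2)  txn=BusRdX  M[L2]=30
step 7: P2: load  L2  ⟶  IOS  (L2)  txn=BusRd  M[L2]=30
step 8: P1: store L0 := 90  ⟶  IMI  (L0)  txn=BusRdX+Flush  M[L0]=81
step 9: P1: load  L2  ⟶  IOS  (L2)  txn=∅  M[L2]=30
step 10: P2: load  L1  ⟶  IIE  (L1)  txn=BusRd  M[L1]=30
step 11: P2: load  L2  ⟶  IOS  (L2)  txn=∅  M[L2]=30
step 12: P0: load  L0  ⟶  SOI  (L0)  txn=BusRd  M[L0]=81
step 13: P0: load  L1  ⟶  SIS  (L1)  txn=BusRd  M[L1]=30
step 14: P1: load  L1  ⟶  SSS  (L1)  txn=BusRd  M[L1]=30
step 15: P1: store L0 := 59  ⟶  IMI  (L0)  txn=BusUpgr  M[L0]=81
step 16: P2: store L0 := 39  ⟶  IIM  (L0)  txn=BusRdX+Flush  M[L0]=59
step 17: P0: store L0 := 23  ⟶  MII  (L0)  txn=BusRdX+Flush  M[L0]=39
step 18: P0: store L0 := 51  ⟶  MII  (L0)  txn=∅  M[L0]=39
step 19: P2: store L2 := 20  ⟶  IIM  (L2)  txn=BusUpgr+Flush  M[L2]=52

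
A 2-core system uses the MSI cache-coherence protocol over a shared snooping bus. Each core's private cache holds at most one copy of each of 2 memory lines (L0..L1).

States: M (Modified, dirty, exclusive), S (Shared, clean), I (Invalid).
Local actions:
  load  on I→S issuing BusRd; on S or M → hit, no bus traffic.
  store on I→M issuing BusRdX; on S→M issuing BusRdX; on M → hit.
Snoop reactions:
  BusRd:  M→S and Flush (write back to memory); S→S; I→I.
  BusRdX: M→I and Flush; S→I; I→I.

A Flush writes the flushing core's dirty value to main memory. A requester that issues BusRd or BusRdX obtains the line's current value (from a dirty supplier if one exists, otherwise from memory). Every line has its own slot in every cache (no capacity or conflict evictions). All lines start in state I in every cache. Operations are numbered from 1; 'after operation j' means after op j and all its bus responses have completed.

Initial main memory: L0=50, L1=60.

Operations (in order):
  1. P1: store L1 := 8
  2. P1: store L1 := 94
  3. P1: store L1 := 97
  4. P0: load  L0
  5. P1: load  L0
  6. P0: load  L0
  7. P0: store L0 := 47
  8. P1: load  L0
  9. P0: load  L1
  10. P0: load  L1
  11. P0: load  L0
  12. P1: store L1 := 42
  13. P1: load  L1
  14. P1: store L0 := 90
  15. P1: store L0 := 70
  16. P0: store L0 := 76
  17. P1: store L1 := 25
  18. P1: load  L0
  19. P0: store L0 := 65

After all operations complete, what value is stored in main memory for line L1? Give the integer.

memory[L1] = 97

step 1: P1: store L1 := 8  ⟶  IM  (L1)  txn=BusRdX  M[L1]=60
step 2: P1: store L1 := 94  ⟶  IM  (L1)  txn=∅  M[L1]=60
step 3: P1: store L1 := 97  ⟶  IM  (L1)  txn=∅  M[L1]=60
step 4: P0: load  L0  ⟶  SI  (L0)  txn=BusRd  M[L0]=50
step 5: P1: load  L0  ⟶  SS  (L0)  txn=BusRd  M[L0]=50
step 6: P0: load  L0  ⟶  SS  (L0)  txn=∅  M[L0]=50
step 7: P0: store L0 := 47  ⟶  MI  (L0)  txn=BusRdX  M[L0]=50
step 8: P1: load  L0  ⟶  SS  (L0)  txn=BusRd+Flush  M[L0]=47
step 9: P0: load  L1  ⟶  SS  (L1)  txn=BusRd+Flush  M[L1]=97
step 10: P0: load  L1  ⟶  SS  (L1)  txn=∅  M[L1]=97
step 11: P0: load  L0  ⟶  SS  (L0)  txn=∅  M[L0]=47
step 12: P1: store L1 := 42  ⟶  IM  (L1)  txn=BusRdX  M[L1]=97
step 13: P1: load  L1  ⟶  IM  (L1)  txn=∅  M[L1]=97
step 14: P1: store L0 := 90  ⟶  IM  (L0)  txn=BusRdX  M[L0]=47
step 15: P1: store L0 := 70  ⟶  IM  (L0)  txn=∅  M[L0]=47
step 16: P0: store L0 := 76  ⟶  MI  (L0)  txn=BusRdX+Flush  M[L0]=70
step 17: P1: store L1 := 25  ⟶  IM  (L1)  txn=∅  M[L1]=97
step 18: P1: load  L0  ⟶  SS  (L0)  txn=BusRd+Flush  M[L0]=76
step 19: P0: store L0 := 65  ⟶  MI  (L0)  txn=BusRdX  M[L0]=76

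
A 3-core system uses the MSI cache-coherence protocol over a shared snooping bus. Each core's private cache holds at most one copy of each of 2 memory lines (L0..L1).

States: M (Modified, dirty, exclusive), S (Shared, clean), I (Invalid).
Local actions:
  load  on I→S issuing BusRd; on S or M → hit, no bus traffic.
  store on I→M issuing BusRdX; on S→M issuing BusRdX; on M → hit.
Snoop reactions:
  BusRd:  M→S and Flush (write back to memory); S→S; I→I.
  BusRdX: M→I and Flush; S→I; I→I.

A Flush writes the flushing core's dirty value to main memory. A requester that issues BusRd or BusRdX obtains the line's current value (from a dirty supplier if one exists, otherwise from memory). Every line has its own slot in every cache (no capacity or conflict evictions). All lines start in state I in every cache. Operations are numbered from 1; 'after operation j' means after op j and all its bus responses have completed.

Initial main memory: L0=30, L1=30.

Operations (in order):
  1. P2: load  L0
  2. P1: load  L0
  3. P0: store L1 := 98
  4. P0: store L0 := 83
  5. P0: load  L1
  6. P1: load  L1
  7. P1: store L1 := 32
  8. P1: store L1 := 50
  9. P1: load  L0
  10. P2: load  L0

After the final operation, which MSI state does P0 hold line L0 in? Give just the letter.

[1] P2: load  L0 | P0:I, P1:I, P2:S(30) | bus: BusRd
[2] P1: load  L0 | P0:I, P1:S(30), P2:S(30) | bus: BusRd
[3] P0: store L1 := 98 | P0:M(98), P1:I, P2:I | bus: BusRdX
[4] P0: store L0 := 83 | P0:M(83), P1:I, P2:I | bus: BusRdX
[5] P0: load  L1 | P0:M(98), P1:I, P2:I | bus: none
[6] P1: load  L1 | P0:S(98), P1:S(98), P2:I | bus: BusRd,Flush
[7] P1: store L1 := 32 | P0:I, P1:M(32), P2:I | bus: BusRdX
[8] P1: store L1 := 50 | P0:I, P1:M(50), P2:I | bus: none
[9] P1: load  L0 | P0:S(83), P1:S(83), P2:I | bus: BusRd,Flush
[10] P2: load  L0 | P0:S(83), P1:S(83), P2:S(83) | bus: BusRd

state = S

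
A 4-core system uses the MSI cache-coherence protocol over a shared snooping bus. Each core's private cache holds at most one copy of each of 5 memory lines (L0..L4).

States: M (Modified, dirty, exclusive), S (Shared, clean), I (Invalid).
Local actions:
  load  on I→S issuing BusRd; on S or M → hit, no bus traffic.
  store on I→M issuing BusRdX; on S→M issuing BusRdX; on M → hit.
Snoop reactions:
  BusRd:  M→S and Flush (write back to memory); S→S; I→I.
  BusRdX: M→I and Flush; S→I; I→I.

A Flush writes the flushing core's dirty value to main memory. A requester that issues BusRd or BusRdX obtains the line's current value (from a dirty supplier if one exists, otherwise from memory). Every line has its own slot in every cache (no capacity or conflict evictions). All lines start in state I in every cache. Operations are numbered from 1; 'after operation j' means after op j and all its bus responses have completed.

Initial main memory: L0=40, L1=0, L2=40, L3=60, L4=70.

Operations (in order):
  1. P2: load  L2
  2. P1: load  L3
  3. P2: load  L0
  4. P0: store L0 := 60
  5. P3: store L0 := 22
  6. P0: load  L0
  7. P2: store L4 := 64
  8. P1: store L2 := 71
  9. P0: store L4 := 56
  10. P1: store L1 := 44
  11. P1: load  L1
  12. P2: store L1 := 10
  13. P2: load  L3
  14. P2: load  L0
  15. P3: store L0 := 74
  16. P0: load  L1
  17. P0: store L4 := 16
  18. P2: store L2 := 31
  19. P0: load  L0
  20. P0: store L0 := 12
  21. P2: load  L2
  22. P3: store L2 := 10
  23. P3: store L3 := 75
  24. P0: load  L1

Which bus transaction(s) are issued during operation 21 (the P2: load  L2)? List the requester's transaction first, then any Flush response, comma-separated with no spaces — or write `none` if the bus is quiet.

1. P2: load  L2  bus=[BusRd]  L2: P0=I P1=I P2=S P3=I  mem[L2]=40
2. P1: load  L3  bus=[BusRd]  L3: P0=I P1=S P2=I P3=I  mem[L3]=60
3. P2: load  L0  bus=[BusRd]  L0: P0=I P1=I P2=S P3=I  mem[L0]=40
4. P0: store L0 := 60  bus=[BusRdX]  L0: P0=M P1=I P2=I P3=I  mem[L0]=40
5. P3: store L0 := 22  bus=[BusRdX,Flush]  L0: P0=I P1=I P2=I P3=M  mem[L0]=60
6. P0: load  L0  bus=[BusRd,Flush]  L0: P0=S P1=I P2=I P3=S  mem[L0]=22
7. P2: store L4 := 64  bus=[BusRdX]  L4: P0=I P1=I P2=M P3=I  mem[L4]=70
8. P1: store L2 := 71  bus=[BusRdX]  L2: P0=I P1=M P2=I P3=I  mem[L2]=40
9. P0: store L4 := 56  bus=[BusRdX,Flush]  L4: P0=M P1=I P2=I P3=I  mem[L4]=64
10. P1: store L1 := 44  bus=[BusRdX]  L1: P0=I P1=M P2=I P3=I  mem[L1]=0
11. P1: load  L1  bus=[-]  L1: P0=I P1=M P2=I P3=I  mem[L1]=0
12. P2: store L1 := 10  bus=[BusRdX,Flush]  L1: P0=I P1=I P2=M P3=I  mem[L1]=44
13. P2: load  L3  bus=[BusRd]  L3: P0=I P1=S P2=S P3=I  mem[L3]=60
14. P2: load  L0  bus=[BusRd]  L0: P0=S P1=I P2=S P3=S  mem[L0]=22
15. P3: store L0 := 74  bus=[BusRdX]  L0: P0=I P1=I P2=I P3=M  mem[L0]=22
16. P0: load  L1  bus=[BusRd,Flush]  L1: P0=S P1=I P2=S P3=I  mem[L1]=10
17. P0: store L4 := 16  bus=[-]  L4: P0=M P1=I P2=I P3=I  mem[L4]=64
18. P2: store L2 := 31  bus=[BusRdX,Flush]  L2: P0=I P1=I P2=M P3=I  mem[L2]=71
19. P0: load  L0  bus=[BusRd,Flush]  L0: P0=S P1=I P2=I P3=S  mem[L0]=74
20. P0: store L0 := 12  bus=[BusRdX]  L0: P0=M P1=I P2=I P3=I  mem[L0]=74
21. P2: load  L2  bus=[-]  L2: P0=I P1=I P2=M P3=I  mem[L2]=71
22. P3: store L2 := 10  bus=[BusRdX,Flush]  L2: P0=I P1=I P2=I P3=M  mem[L2]=31
23. P3: store L3 := 75  bus=[BusRdX]  L3: P0=I P1=I P2=I P3=M  mem[L3]=60
24. P0: load  L1  bus=[-]  L1: P0=S P1=I P2=S P3=I  mem[L1]=10

bus = none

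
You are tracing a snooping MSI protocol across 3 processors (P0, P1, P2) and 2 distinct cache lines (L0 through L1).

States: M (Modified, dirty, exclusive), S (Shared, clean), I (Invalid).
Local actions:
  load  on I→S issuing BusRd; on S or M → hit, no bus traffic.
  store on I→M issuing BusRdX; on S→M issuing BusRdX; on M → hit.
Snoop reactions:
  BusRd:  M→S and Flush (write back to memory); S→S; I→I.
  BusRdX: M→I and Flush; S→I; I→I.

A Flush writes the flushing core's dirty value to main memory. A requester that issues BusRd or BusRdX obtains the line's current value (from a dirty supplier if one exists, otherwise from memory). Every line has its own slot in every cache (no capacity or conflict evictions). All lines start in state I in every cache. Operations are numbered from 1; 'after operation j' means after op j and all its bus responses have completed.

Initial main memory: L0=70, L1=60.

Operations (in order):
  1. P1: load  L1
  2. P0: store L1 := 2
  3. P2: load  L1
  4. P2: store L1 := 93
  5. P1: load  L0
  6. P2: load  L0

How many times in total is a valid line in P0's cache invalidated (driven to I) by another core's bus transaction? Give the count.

  op1 P1: load  L1 → I/S/I on L1; bus BusRd; mem=60
  op2 P0: store L1 := 2 → M/I/I on L1; bus BusRdX; mem=60
  op3 P2: load  L1 → S/I/S on L1; bus BusRd Flush; mem=2
  op4 P2: store L1 := 93 → I/I/M on L1; bus BusRdX; mem=2
  op5 P1: load  L0 → I/S/I on L0; bus BusRd; mem=70
  op6 P2: load  L0 → I/S/S on L0; bus BusRd; mem=70

invalidations = 1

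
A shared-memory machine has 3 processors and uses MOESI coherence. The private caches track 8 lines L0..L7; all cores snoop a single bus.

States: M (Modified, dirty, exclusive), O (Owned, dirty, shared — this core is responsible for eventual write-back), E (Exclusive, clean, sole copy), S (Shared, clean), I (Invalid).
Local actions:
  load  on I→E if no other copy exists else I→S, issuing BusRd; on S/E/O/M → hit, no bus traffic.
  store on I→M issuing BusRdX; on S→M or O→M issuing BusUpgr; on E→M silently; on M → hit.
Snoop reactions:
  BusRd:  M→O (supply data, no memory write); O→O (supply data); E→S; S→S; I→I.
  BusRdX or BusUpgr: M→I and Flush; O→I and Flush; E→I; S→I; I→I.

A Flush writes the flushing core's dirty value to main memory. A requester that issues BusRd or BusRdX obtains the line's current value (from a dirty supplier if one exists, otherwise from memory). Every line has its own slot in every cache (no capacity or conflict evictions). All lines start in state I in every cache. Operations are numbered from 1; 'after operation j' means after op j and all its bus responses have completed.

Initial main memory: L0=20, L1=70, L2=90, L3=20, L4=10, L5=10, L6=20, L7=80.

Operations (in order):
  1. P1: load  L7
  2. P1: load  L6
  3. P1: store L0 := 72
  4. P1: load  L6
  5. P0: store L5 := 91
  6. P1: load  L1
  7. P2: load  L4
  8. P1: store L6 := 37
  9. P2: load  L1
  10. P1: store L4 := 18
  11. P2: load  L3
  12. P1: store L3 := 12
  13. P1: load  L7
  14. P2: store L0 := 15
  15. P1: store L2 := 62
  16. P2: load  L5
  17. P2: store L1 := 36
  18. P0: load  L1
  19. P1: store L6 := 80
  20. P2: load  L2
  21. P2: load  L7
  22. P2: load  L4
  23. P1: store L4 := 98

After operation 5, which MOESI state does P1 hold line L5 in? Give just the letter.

state = I

[1] P1: load  L7 | P0:I, P1:E(80), P2:I | bus: BusRd
[2] P1: load  L6 | P0:I, P1:E(20), P2:I | bus: BusRd
[3] P1: store L0 := 72 | P0:I, P1:M(72), P2:I | bus: BusRdX
[4] P1: load  L6 | P0:I, P1:E(20), P2:I | bus: none
[5] P0: store L5 := 91 | P0:M(91), P1:I, P2:I | bus: BusRdX
[6] P1: load  L1 | P0:I, P1:E(70), P2:I | bus: BusRd
[7] P2: load  L4 | P0:I, P1:I, P2:E(10) | bus: BusRd
[8] P1: store L6 := 37 | P0:I, P1:M(37), P2:I | bus: none
[9] P2: load  L1 | P0:I, P1:S(70), P2:S(70) | bus: BusRd
[10] P1: store L4 := 18 | P0:I, P1:M(18), P2:I | bus: BusRdX
[11] P2: load  L3 | P0:I, P1:I, P2:E(20) | bus: BusRd
[12] P1: store L3 := 12 | P0:I, P1:M(12), P2:I | bus: BusRdX
[13] P1: load  L7 | P0:I, P1:E(80), P2:I | bus: none
[14] P2: store L0 := 15 | P0:I, P1:I, P2:M(15) | bus: BusRdX,Flush
[15] P1: store L2 := 62 | P0:I, P1:M(62), P2:I | bus: BusRdX
[16] P2: load  L5 | P0:O(91), P1:I, P2:S(91) | bus: BusRd
[17] P2: store L1 := 36 | P0:I, P1:I, P2:M(36) | bus: BusUpgr
[18] P0: load  L1 | P0:S(36), P1:I, P2:O(36) | bus: BusRd
[19] P1: store L6 := 80 | P0:I, P1:M(80), P2:I | bus: none
[20] P2: load  L2 | P0:I, P1:O(62), P2:S(62) | bus: BusRd
[21] P2: load  L7 | P0:I, P1:S(80), P2:S(80) | bus: BusRd
[22] P2: load  L4 | P0:I, P1:O(18), P2:S(18) | bus: BusRd
[23] P1: store L4 := 98 | P0:I, P1:M(98), P2:I | bus: BusUpgr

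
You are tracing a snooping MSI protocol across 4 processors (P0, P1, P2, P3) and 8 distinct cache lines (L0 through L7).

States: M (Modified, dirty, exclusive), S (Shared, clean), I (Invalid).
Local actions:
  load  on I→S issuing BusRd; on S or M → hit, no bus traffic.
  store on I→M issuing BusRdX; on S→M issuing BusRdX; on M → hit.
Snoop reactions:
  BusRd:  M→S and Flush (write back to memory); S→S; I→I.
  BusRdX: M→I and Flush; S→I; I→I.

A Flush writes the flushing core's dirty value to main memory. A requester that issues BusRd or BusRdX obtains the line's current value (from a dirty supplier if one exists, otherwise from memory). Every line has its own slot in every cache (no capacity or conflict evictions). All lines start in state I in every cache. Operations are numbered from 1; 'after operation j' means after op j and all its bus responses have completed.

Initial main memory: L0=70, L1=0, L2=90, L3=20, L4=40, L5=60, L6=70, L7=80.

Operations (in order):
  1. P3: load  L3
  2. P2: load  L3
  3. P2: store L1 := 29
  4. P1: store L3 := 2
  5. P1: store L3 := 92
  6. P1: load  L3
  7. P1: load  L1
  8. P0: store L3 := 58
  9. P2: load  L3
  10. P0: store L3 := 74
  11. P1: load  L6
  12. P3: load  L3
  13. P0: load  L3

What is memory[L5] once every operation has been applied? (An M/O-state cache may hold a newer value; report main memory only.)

memory[L5] = 60

step 1: P3: load  L3  ⟶  IIIS  (L3)  txn=BusRd  M[L3]=20
step 2: P2: load  L3  ⟶  IISS  (L3)  txn=BusRd  M[L3]=20
step 3: P2: store L1 := 29  ⟶  IIMI  (L1)  txn=BusRdX  M[L1]=0
step 4: P1: store L3 := 2  ⟶  IMII  (L3)  txn=BusRdX  M[L3]=20
step 5: P1: store L3 := 92  ⟶  IMII  (L3)  txn=∅  M[L3]=20
step 6: P1: load  L3  ⟶  IMII  (L3)  txn=∅  M[L3]=20
step 7: P1: load  L1  ⟶  ISSI  (L1)  txn=BusRd+Flush  M[L1]=29
step 8: P0: store L3 := 58  ⟶  MIII  (L3)  txn=BusRdX+Flush  M[L3]=92
step 9: P2: load  L3  ⟶  SISI  (L3)  txn=BusRd+Flush  M[L3]=58
step 10: P0: store L3 := 74  ⟶  MIII  (L3)  txn=BusRdX  M[L3]=58
step 11: P1: load  L6  ⟶  ISII  (L6)  txn=BusRd  M[L6]=70
step 12: P3: load  L3  ⟶  SIIS  (L3)  txn=BusRd+Flush  M[L3]=74
step 13: P0: load  L3  ⟶  SIIS  (L3)  txn=∅  M[L3]=74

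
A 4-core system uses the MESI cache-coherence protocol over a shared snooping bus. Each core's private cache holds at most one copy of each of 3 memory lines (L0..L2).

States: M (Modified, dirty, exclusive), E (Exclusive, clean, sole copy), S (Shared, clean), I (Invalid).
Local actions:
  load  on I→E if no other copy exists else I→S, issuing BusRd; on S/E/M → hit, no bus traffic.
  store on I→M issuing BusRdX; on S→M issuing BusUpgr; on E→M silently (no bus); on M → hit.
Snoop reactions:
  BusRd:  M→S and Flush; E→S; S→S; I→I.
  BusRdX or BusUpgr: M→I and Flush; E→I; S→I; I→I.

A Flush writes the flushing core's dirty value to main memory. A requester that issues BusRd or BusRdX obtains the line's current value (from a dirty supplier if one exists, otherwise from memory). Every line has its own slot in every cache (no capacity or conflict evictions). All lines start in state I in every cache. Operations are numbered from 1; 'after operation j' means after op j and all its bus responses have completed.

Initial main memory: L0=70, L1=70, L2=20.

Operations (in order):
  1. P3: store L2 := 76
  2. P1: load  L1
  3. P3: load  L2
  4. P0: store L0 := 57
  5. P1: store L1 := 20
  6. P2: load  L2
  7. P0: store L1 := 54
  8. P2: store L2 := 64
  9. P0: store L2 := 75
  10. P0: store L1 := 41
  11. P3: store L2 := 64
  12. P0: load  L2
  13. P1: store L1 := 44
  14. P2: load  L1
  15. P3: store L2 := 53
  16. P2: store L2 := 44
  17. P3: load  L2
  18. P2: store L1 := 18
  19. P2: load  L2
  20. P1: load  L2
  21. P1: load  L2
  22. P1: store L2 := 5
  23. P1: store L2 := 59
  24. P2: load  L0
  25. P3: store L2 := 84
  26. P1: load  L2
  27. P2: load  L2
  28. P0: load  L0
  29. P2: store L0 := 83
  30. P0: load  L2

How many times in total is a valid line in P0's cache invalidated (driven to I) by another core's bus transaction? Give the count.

step 1: P3: store L2 := 76  ⟶  IIIM  (L2)  txn=BusRdX  M[L2]=20
step 2: P1: load  L1  ⟶  IEII  (L1)  txn=BusRd  M[L1]=70
step 3: P3: load  L2  ⟶  IIIM  (L2)  txn=∅  M[L2]=20
step 4: P0: store L0 := 57  ⟶  MIII  (L0)  txn=BusRdX  M[L0]=70
step 5: P1: store L1 := 20  ⟶  IMII  (L1)  txn=∅  M[L1]=70
step 6: P2: load  L2  ⟶  IISS  (L2)  txn=BusRd+Flush  M[L2]=76
step 7: P0: store L1 := 54  ⟶  MIII  (L1)  txn=BusRdX+Flush  M[L1]=20
step 8: P2: store L2 := 64  ⟶  IIMI  (L2)  txn=BusUpgr  M[L2]=76
step 9: P0: store L2 := 75  ⟶  MIII  (L2)  txn=BusRdX+Flush  M[L2]=64
step 10: P0: store L1 := 41  ⟶  MIII  (L1)  txn=∅  M[L1]=20
step 11: P3: store L2 := 64  ⟶  IIIM  (L2)  txn=BusRdX+Flush  M[L2]=75
step 12: P0: load  L2  ⟶  SIIS  (L2)  txn=BusRd+Flush  M[L2]=64
step 13: P1: store L1 := 44  ⟶  IMII  (L1)  txn=BusRdX+Flush  M[L1]=41
step 14: P2: load  L1  ⟶  ISSI  (L1)  txn=BusRd+Flush  M[L1]=44
step 15: P3: store L2 := 53  ⟶  IIIM  (L2)  txn=BusUpgr  M[L2]=64
step 16: P2: store L2 := 44  ⟶  IIMI  (L2)  txn=BusRdX+Flush  M[L2]=53
step 17: P3: load  L2  ⟶  IISS  (L2)  txn=BusRd+Flush  M[L2]=44
step 18: P2: store L1 := 18  ⟶  IIMI  (L1)  txn=BusUpgr  M[L1]=44
step 19: P2: load  L2  ⟶  IISS  (L2)  txn=∅  M[L2]=44
step 20: P1: load  L2  ⟶  ISSS  (L2)  txn=BusRd  M[L2]=44
step 21: P1: load  L2  ⟶  ISSS  (L2)  txn=∅  M[L2]=44
step 22: P1: store L2 := 5  ⟶  IMII  (L2)  txn=BusUpgr  M[L2]=44
step 23: P1: store L2 := 59  ⟶  IMII  (L2)  txn=∅  M[L2]=44
step 24: P2: load  L0  ⟶  SISI  (L0)  txn=BusRd+Flush  M[L0]=57
step 25: P3: store L2 := 84  ⟶  IIIM  (L2)  txn=BusRdX+Flush  M[L2]=59
step 26: P1: load  L2  ⟶  ISIS  (L2)  txn=BusRd+Flush  M[L2]=84
step 27: P2: load  L2  ⟶  ISSS  (L2)  txn=BusRd  M[L2]=84
step 28: P0: load  L0  ⟶  SISI  (L0)  txn=∅  M[L0]=57
step 29: P2: store L0 := 83  ⟶  IIMI  (L0)  txn=BusUpgr  M[L0]=57
step 30: P0: load  L2  ⟶  SSSS  (L2)  txn=BusRd  M[L2]=84

invalidations = 4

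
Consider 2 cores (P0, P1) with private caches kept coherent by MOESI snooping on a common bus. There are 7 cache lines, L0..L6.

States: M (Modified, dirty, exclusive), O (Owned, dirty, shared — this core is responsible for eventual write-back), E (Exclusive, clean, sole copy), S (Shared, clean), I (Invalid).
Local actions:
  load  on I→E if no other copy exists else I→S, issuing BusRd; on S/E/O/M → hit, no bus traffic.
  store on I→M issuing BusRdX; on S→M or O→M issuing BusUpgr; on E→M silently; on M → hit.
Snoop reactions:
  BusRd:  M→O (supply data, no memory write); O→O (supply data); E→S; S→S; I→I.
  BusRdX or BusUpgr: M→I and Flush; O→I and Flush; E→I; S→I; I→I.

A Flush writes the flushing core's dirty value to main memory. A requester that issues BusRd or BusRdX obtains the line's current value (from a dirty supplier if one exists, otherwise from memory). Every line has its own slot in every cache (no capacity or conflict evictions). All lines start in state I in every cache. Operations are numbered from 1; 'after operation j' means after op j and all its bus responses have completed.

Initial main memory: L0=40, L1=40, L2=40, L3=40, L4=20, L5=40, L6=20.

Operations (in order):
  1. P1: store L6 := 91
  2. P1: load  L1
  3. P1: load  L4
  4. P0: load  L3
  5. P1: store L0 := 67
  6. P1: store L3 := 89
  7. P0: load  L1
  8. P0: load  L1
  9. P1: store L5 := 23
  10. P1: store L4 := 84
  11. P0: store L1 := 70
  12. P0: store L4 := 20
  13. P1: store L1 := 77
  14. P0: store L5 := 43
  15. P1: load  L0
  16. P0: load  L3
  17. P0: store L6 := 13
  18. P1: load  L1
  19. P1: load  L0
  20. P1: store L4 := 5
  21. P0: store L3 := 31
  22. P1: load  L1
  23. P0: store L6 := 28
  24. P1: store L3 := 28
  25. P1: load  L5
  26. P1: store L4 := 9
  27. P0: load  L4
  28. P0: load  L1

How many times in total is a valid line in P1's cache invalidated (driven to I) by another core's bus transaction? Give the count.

[1] P1: store L6 := 91 | P0:I, P1:M(91) | bus: BusRdX
[2] P1: load  L1 | P0:I, P1:E(40) | bus: BusRd
[3] P1: load  L4 | P0:I, P1:E(20) | bus: BusRd
[4] P0: load  L3 | P0:E(40), P1:I | bus: BusRd
[5] P1: store L0 := 67 | P0:I, P1:M(67) | bus: BusRdX
[6] P1: store L3 := 89 | P0:I, P1:M(89) | bus: BusRdX
[7] P0: load  L1 | P0:S(40), P1:S(40) | bus: BusRd
[8] P0: load  L1 | P0:S(40), P1:S(40) | bus: none
[9] P1: store L5 := 23 | P0:I, P1:M(23) | bus: BusRdX
[10] P1: store L4 := 84 | P0:I, P1:M(84) | bus: none
[11] P0: store L1 := 70 | P0:M(70), P1:I | bus: BusUpgr
[12] P0: store L4 := 20 | P0:M(20), P1:I | bus: BusRdX,Flush
[13] P1: store L1 := 77 | P0:I, P1:M(77) | bus: BusRdX,Flush
[14] P0: store L5 := 43 | P0:M(43), P1:I | bus: BusRdX,Flush
[15] P1: load  L0 | P0:I, P1:M(67) | bus: none
[16] P0: load  L3 | P0:S(89), P1:O(89) | bus: BusRd
[17] P0: store L6 := 13 | P0:M(13), P1:I | bus: BusRdX,Flush
[18] P1: load  L1 | P0:I, P1:M(77) | bus: none
[19] P1: load  L0 | P0:I, P1:M(67) | bus: none
[20] P1: store L4 := 5 | P0:I, P1:M(5) | bus: BusRdX,Flush
[21] P0: store L3 := 31 | P0:M(31), P1:I | bus: BusUpgr,Flush
[22] P1: load  L1 | P0:I, P1:M(77) | bus: none
[23] P0: store L6 := 28 | P0:M(28), P1:I | bus: none
[24] P1: store L3 := 28 | P0:I, P1:M(28) | bus: BusRdX,Flush
[25] P1: load  L5 | P0:O(43), P1:S(43) | bus: BusRd
[26] P1: store L4 := 9 | P0:I, P1:M(9) | bus: none
[27] P0: load  L4 | P0:S(9), P1:O(9) | bus: BusRd
[28] P0: load  L1 | P0:S(77), P1:O(77) | bus: BusRd

invalidations = 5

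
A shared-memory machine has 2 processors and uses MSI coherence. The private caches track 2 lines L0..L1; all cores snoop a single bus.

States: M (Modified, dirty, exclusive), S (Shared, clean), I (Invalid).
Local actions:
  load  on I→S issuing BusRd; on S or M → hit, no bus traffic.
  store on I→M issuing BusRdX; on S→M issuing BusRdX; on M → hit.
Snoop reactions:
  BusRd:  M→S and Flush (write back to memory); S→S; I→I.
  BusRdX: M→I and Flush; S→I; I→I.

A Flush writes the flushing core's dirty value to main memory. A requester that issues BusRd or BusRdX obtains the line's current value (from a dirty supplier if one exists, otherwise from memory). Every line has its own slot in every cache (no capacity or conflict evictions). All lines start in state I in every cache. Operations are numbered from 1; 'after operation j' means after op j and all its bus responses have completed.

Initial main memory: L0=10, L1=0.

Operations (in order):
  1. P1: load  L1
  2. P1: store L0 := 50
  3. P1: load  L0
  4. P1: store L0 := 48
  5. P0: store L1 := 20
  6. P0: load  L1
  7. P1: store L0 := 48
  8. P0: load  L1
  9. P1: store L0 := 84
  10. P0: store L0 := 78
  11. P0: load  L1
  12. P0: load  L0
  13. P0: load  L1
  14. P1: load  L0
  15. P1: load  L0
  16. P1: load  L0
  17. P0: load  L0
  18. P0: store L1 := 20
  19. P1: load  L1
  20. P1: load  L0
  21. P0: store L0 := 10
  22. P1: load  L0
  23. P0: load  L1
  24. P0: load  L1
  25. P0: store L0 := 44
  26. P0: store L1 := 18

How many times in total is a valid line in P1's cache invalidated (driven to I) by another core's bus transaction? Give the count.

invalidations = 5

[1] P1: load  L1 | P0:I, P1:S(0) | bus: BusRd
[2] P1: store L0 := 50 | P0:I, P1:M(50) | bus: BusRdX
[3] P1: load  L0 | P0:I, P1:M(50) | bus: none
[4] P1: store L0 := 48 | P0:I, P1:M(48) | bus: none
[5] P0: store L1 := 20 | P0:M(20), P1:I | bus: BusRdX
[6] P0: load  L1 | P0:M(20), P1:I | bus: none
[7] P1: store L0 := 48 | P0:I, P1:M(48) | bus: none
[8] P0: load  L1 | P0:M(20), P1:I | bus: none
[9] P1: store L0 := 84 | P0:I, P1:M(84) | bus: none
[10] P0: store L0 := 78 | P0:M(78), P1:I | bus: BusRdX,Flush
[11] P0: load  L1 | P0:M(20), P1:I | bus: none
[12] P0: load  L0 | P0:M(78), P1:I | bus: none
[13] P0: load  L1 | P0:M(20), P1:I | bus: none
[14] P1: load  L0 | P0:S(78), P1:S(78) | bus: BusRd,Flush
[15] P1: load  L0 | P0:S(78), P1:S(78) | bus: none
[16] P1: load  L0 | P0:S(78), P1:S(78) | bus: none
[17] P0: load  L0 | P0:S(78), P1:S(78) | bus: none
[18] P0: store L1 := 20 | P0:M(20), P1:I | bus: none
[19] P1: load  L1 | P0:S(20), P1:S(20) | bus: BusRd,Flush
[20] P1: load  L0 | P0:S(78), P1:S(78) | bus: none
[21] P0: store L0 := 10 | P0:M(10), P1:I | bus: BusRdX
[22] P1: load  L0 | P0:S(10), P1:S(10) | bus: BusRd,Flush
[23] P0: load  L1 | P0:S(20), P1:S(20) | bus: none
[24] P0: load  L1 | P0:S(20), P1:S(20) | bus: none
[25] P0: store L0 := 44 | P0:M(44), P1:I | bus: BusRdX
[26] P0: store L1 := 18 | P0:M(18), P1:I | bus: BusRdX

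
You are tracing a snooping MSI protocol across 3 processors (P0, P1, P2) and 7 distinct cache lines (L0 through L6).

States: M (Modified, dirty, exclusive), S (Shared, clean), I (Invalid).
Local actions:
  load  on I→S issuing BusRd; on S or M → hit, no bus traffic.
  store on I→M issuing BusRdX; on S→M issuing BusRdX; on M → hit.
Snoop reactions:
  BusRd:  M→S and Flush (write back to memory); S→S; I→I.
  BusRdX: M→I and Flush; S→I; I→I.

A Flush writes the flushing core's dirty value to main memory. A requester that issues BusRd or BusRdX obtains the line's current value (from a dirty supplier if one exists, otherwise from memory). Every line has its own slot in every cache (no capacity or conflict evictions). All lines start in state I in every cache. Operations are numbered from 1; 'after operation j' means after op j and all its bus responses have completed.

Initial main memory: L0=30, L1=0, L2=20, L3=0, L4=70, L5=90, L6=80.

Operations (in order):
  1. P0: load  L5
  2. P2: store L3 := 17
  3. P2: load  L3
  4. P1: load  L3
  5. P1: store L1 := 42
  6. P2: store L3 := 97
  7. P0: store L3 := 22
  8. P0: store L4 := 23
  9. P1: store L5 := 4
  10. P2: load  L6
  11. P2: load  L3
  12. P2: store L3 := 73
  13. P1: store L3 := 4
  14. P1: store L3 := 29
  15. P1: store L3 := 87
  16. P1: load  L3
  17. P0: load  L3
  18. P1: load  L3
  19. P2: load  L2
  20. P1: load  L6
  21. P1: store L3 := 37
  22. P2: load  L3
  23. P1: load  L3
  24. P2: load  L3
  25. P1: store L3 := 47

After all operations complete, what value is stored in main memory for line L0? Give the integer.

step 1: P0: load  L5  ⟶  SII  (L5)  txn=BusRd  M[L5]=90
step 2: P2: store L3 := 17  ⟶  IIM  (L3)  txn=BusRdX  M[L3]=0
step 3: P2: load  L3  ⟶  IIM  (L3)  txn=∅  M[L3]=0
step 4: P1: load  L3  ⟶  ISS  (L3)  txn=BusRd+Flush  M[L3]=17
step 5: P1: store L1 := 42  ⟶  IMI  (L1)  txn=BusRdX  M[L1]=0
step 6: P2: store L3 := 97  ⟶  IIM  (L3)  txn=BusRdX  M[L3]=17
step 7: P0: store L3 := 22  ⟶  MII  (L3)  txn=BusRdX+Flush  M[L3]=97
step 8: P0: store L4 := 23  ⟶  MII  (L4)  txn=BusRdX  M[L4]=70
step 9: P1: store L5 := 4  ⟶  IMI  (L5)  txn=BusRdX  M[L5]=90
step 10: P2: load  L6  ⟶  IIS  (L6)  txn=BusRd  M[L6]=80
step 11: P2: load  L3  ⟶  SIS  (L3)  txn=BusRd+Flush  M[L3]=22
step 12: P2: store L3 := 73  ⟶  IIM  (L3)  txn=BusRdX  M[L3]=22
step 13: P1: store L3 := 4  ⟶  IMI  (L3)  txn=BusRdX+Flush  M[L3]=73
step 14: P1: store L3 := 29  ⟶  IMI  (L3)  txn=∅  M[L3]=73
step 15: P1: store L3 := 87  ⟶  IMI  (L3)  txn=∅  M[L3]=73
step 16: P1: load  L3  ⟶  IMI  (L3)  txn=∅  M[L3]=73
step 17: P0: load  L3  ⟶  SSI  (L3)  txn=BusRd+Flush  M[L3]=87
step 18: P1: load  L3  ⟶  SSI  (L3)  txn=∅  M[L3]=87
step 19: P2: load  L2  ⟶  IIS  (L2)  txn=BusRd  M[L2]=20
step 20: P1: load  L6  ⟶  ISS  (L6)  txn=BusRd  M[L6]=80
step 21: P1: store L3 := 37  ⟶  IMI  (L3)  txn=BusRdX  M[L3]=87
step 22: P2: load  L3  ⟶  ISS  (L3)  txn=BusRd+Flush  M[L3]=37
step 23: P1: load  L3  ⟶  ISS  (L3)  txn=∅  M[L3]=37
step 24: P2: load  L3  ⟶  ISS  (L3)  txn=∅  M[L3]=37
step 25: P1: store L3 := 47  ⟶  IMI  (L3)  txn=BusRdX  M[L3]=37

memory[L0] = 30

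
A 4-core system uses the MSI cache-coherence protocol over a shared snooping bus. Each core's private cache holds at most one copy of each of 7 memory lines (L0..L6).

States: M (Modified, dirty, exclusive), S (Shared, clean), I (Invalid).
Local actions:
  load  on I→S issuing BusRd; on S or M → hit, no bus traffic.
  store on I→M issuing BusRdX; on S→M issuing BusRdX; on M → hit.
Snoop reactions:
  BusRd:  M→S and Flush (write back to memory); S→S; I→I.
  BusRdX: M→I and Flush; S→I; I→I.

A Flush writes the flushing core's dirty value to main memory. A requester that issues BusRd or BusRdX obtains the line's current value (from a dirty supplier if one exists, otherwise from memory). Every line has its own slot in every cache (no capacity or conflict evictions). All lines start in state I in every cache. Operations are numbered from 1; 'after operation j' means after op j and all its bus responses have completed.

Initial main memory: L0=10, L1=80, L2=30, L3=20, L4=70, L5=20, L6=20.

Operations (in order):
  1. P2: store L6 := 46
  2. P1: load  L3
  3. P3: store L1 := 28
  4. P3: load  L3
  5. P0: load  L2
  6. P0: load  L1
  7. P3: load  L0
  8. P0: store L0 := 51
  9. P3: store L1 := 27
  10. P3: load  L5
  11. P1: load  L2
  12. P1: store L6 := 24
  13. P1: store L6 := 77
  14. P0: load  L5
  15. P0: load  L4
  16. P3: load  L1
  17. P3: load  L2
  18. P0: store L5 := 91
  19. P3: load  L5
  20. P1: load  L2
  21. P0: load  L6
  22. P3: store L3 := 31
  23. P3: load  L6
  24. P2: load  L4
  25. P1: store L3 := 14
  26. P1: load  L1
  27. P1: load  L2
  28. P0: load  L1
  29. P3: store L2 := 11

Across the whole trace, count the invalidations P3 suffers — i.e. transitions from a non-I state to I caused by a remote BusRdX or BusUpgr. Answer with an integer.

step 1: P2: store L6 := 46  ⟶  IIMI  (L6)  txn=BusRdX  M[L6]=20
step 2: P1: load  L3  ⟶  ISII  (L3)  txn=BusRd  M[L3]=20
step 3: P3: store L1 := 28  ⟶  IIIM  (L1)  txn=BusRdX  M[L1]=80
step 4: P3: load  L3  ⟶  ISIS  (L3)  txn=BusRd  M[L3]=20
step 5: P0: load  L2  ⟶  SIII  (L2)  txn=BusRd  M[L2]=30
step 6: P0: load  L1  ⟶  SIIS  (L1)  txn=BusRd+Flush  M[L1]=28
step 7: P3: load  L0  ⟶  IIIS  (L0)  txn=BusRd  M[L0]=10
step 8: P0: store L0 := 51  ⟶  MIII  (L0)  txn=BusRdX  M[L0]=10
step 9: P3: store L1 := 27  ⟶  IIIM  (L1)  txn=BusRdX  M[L1]=28
step 10: P3: load  L5  ⟶  IIIS  (L5)  txn=BusRd  M[L5]=20
step 11: P1: load  L2  ⟶  SSII  (L2)  txn=BusRd  M[L2]=30
step 12: P1: store L6 := 24  ⟶  IMII  (L6)  txn=BusRdX+Flush  M[L6]=46
step 13: P1: store L6 := 77  ⟶  IMII  (L6)  txn=∅  M[L6]=46
step 14: P0: load  L5  ⟶  SIIS  (L5)  txn=BusRd  M[L5]=20
step 15: P0: load  L4  ⟶  SIII  (L4)  txn=BusRd  M[L4]=70
step 16: P3: load  L1  ⟶  IIIM  (L1)  txn=∅  M[L1]=28
step 17: P3: load  L2  ⟶  SSIS  (L2)  txn=BusRd  M[L2]=30
step 18: P0: store L5 := 91  ⟶  MIII  (L5)  txn=BusRdX  M[L5]=20
step 19: P3: load  L5  ⟶  SIIS  (L5)  txn=BusRd+Flush  M[L5]=91
step 20: P1: load  L2  ⟶  SSIS  (L2)  txn=∅  M[L2]=30
step 21: P0: load  L6  ⟶  SSII  (L6)  txn=BusRd+Flush  M[L6]=77
step 22: P3: store L3 := 31  ⟶  IIIM  (L3)  txn=BusRdX  M[L3]=20
step 23: P3: load  L6  ⟶  SSIS  (L6)  txn=BusRd  M[L6]=77
step 24: P2: load  L4  ⟶  SISI  (L4)  txn=BusRd  M[L4]=70
step 25: P1: store L3 := 14  ⟶  IMII  (L3)  txn=BusRdX+Flush  M[L3]=31
step 26: P1: load  L1  ⟶  ISIS  (L1)  txn=BusRd+Flush  M[L1]=27
step 27: P1: load  L2  ⟶  SSIS  (L2)  txn=∅  M[L2]=30
step 28: P0: load  L1  ⟶  SSIS  (L1)  txn=BusRd  M[L1]=27
step 29: P3: store L2 := 11  ⟶  IIIM  (L2)  txn=BusRdX  M[L2]=30

invalidations = 3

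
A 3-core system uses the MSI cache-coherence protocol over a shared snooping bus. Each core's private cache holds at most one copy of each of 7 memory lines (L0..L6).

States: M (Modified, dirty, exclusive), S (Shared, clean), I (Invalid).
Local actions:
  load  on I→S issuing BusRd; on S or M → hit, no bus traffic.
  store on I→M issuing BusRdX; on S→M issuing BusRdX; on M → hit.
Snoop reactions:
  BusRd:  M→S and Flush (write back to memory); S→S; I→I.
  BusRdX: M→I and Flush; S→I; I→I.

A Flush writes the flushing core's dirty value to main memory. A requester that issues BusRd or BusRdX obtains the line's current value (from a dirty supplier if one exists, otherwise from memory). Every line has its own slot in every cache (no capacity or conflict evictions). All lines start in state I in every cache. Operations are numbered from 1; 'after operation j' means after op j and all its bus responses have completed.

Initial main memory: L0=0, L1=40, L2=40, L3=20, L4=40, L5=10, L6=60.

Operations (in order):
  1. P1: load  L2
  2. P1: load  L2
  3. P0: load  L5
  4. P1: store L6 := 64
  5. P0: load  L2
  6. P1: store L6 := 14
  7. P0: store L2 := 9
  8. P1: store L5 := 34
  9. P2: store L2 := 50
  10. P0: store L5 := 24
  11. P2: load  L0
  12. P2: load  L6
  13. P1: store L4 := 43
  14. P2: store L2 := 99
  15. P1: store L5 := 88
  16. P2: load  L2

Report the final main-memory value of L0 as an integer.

memory[L0] = 0

step 1: P1: load  L2  ⟶  ISI  (L2)  txn=BusRd  M[L2]=40
step 2: P1: load  L2  ⟶  ISI  (L2)  txn=∅  M[L2]=40
step 3: P0: load  L5  ⟶  SII  (L5)  txn=BusRd  M[L5]=10
step 4: P1: store L6 := 64  ⟶  IMI  (L6)  txn=BusRdX  M[L6]=60
step 5: P0: load  L2  ⟶  SSI  (L2)  txn=BusRd  M[L2]=40
step 6: P1: store L6 := 14  ⟶  IMI  (L6)  txn=∅  M[L6]=60
step 7: P0: store L2 := 9  ⟶  MII  (L2)  txn=BusRdX  M[L2]=40
step 8: P1: store L5 := 34  ⟶  IMI  (L5)  txn=BusRdX  M[L5]=10
step 9: P2: store L2 := 50  ⟶  IIM  (L2)  txn=BusRdX+Flush  M[L2]=9
step 10: P0: store L5 := 24  ⟶  MII  (L5)  txn=BusRdX+Flush  M[L5]=34
step 11: P2: load  L0  ⟶  IIS  (L0)  txn=BusRd  M[L0]=0
step 12: P2: load  L6  ⟶  ISS  (L6)  txn=BusRd+Flush  M[L6]=14
step 13: P1: store L4 := 43  ⟶  IMI  (L4)  txn=BusRdX  M[L4]=40
step 14: P2: store L2 := 99  ⟶  IIM  (L2)  txn=∅  M[L2]=9
step 15: P1: store L5 := 88  ⟶  IMI  (L5)  txn=BusRdX+Flush  M[L5]=24
step 16: P2: load  L2  ⟶  IIM  (L2)  txn=∅  M[L2]=9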